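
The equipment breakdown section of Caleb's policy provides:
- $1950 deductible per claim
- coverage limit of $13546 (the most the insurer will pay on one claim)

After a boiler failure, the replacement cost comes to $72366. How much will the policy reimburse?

$13546

Subtract the deductible: $72366 − $1950 = $70416.
Since $70416 > $13546, the payout is capped at $13546.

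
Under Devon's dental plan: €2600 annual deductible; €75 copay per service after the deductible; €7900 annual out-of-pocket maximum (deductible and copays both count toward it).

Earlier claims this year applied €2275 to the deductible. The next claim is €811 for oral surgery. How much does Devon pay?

Deductible still to meet: €2600 − €2275 = €325.
After the €325 deductible portion, €811 − €325 = €486 is subject to the copay.
Copay on this service: €75.
Patient responsibility before any cap: €325 + €75 = €400.
Year-to-date out-of-pocket becomes €2275 + €400 = €2675, still under the €7900 maximum, so no cap applies.

€400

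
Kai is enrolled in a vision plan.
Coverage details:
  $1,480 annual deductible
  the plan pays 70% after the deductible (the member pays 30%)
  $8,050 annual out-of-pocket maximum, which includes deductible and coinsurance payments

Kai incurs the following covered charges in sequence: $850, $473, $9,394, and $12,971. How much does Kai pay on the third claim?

Bill 1, $850: all of it applies to the deductible. Member owes $850 (running OOP $850).
Bill 2, $473: fully absorbed by the deductible. Cost to member: $473. OOP to date $1,323.
Bill 3, $9,394: $157 to deductible, leaving $9,237; 30% of $9,237 = $2,771.10. Cost to member: $2,928.10. OOP to date $4,251.10.

$2,928.10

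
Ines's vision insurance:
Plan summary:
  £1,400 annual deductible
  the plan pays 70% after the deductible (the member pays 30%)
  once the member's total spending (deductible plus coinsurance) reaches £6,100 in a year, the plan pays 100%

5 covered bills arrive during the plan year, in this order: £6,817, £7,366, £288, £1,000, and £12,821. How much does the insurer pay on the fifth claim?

£12,342.30

Claim 1 (£6,817): deductible takes £1,400, £5,417 remains; member's 30% is £1,625.10. Cost to member: £3,025.10. OOP to date £3,025.10. Insurer: £6,817 − £3,025.10 = £3,791.90.
Claim 2 (£7,366): deductible met; 30% of £7,366 = £2,209.80. Member owes £2,209.80 (running OOP £5,234.90). Insurer: £7,366 − £2,209.80 = £5,156.20.
Claim 3 (£288): deductible already satisfied, so member's share is 30% × £288 = £86.40. Member owes £86.40 (running OOP £5,321.30). Insurer: £288 − £86.40 = £201.60.
Claim 4 (£1,000): deductible already satisfied, so member's share is 30% × £1,000 = £300. Cost to member: £300. OOP to date £5,621.30. Insurer: £1,000 − £300 = £700.
Claim 5 (£12,821): deductible already satisfied, so member's share is 30% × £12,821 = £3,846.30. That would push OOP to £9,467.60, over the £6,100 cap, so member pays £6,100 − £5,621.30 = £478.70. Plan pays £12,821 − £478.70 = £12,342.30.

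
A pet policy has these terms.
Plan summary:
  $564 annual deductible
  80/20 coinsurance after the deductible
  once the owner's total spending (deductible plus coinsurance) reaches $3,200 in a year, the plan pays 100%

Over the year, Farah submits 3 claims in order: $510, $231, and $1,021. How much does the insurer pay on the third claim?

Claim 1 — $510: entire amount goes to the deductible. Owner pays $510; OOP now $510. Plan pays $510 − $510 = $0.
Claim 2 — $231: $54 to deductible, leaving $177; coinsurance $177 × 20% = $35.40. Cost to owner: $89.40. OOP to date $599.40. Plan pays $231 − $89.40 = $141.60.
Claim 3 — $1,021: deductible met; 20% of $1,021 = $204.20. Cost to owner: $204.20. OOP to date $803.60. Plan pays $1,021 − $204.20 = $816.80.

$816.80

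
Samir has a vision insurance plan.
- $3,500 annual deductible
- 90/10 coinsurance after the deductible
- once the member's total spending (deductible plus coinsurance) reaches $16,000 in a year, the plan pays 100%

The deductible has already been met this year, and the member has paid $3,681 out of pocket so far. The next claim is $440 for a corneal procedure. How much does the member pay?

$44

The deductible is already satisfied, so the full bill goes to coinsurance.
10% of $440 = $44 falls to the member.
Year-to-date out-of-pocket becomes $3,681 + $44 = $3,725, still under the $16,000 maximum, so no cap applies.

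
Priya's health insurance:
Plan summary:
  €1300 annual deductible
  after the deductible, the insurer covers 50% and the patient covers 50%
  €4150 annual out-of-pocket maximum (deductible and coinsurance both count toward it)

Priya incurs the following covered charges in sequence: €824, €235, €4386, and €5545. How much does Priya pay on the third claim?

€2313.50

Bill 1, €824: entire amount goes to the deductible. Cost to patient: €824. OOP to date €824.
Bill 2, €235: all of it applies to the deductible. Patient pays €235; OOP now €1059.
Bill 3, €4386: €241 to deductible, leaving €4145; patient's 50% is €2072.50. Patient pays €2313.50; OOP now €3372.50.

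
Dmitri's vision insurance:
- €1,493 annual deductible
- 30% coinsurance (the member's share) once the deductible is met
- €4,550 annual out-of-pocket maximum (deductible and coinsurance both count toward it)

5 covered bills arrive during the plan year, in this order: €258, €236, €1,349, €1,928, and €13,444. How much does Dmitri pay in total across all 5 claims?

€4,550

Claim 1 — €258: fully absorbed by the deductible. Cost to member: €258. OOP to date €258.
Claim 2 — €236: all of it applies to the deductible. Member owes €236 (running OOP €494).
Claim 3 — €1,349: deductible takes €999, €350 remains; member's 30% is €105. Member pays €1,104; OOP now €1,598.
Claim 4 — €1,928: deductible already satisfied, so member's share is 30% × €1,928 = €578.40. Cost to member: €578.40. OOP to date €2,176.40.
Claim 5 — €13,444: deductible already satisfied, so member's share is 30% × €13,444 = €4,033.20. That would push OOP to €6,209.60, over the €4,550 cap, so member pays €4,550 − €2,176.40 = €2,373.60.
Summing the member's payments: €258 + €236 + €1,104 + €578.40 + €2,373.60 = €4,550.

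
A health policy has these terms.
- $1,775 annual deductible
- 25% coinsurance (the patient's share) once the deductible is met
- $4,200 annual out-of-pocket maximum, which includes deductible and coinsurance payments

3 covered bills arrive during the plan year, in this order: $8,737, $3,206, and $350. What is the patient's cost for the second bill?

#1 ($8,737): $1,775 finishes the deductible; $6,962 goes to coinsurance; coinsurance $6,962 × 25% = $1,740.50. Patient pays $3,515.50; OOP now $3,515.50.
#2 ($3,206): deductible met; 25% of $3,206 = $801.50. That would push OOP to $4,317, over the $4,200 cap, so patient pays $4,200 − $3,515.50 = $684.50.

$684.50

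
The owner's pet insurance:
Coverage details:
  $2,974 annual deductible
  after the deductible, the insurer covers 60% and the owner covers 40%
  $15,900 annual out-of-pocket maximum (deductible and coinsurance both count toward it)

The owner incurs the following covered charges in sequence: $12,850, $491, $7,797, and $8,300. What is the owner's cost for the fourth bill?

#1 ($12,850): $2,974 to deductible, leaving $9,876; owner's 40% is $3,950.40. Owner pays $6,924.40; OOP now $6,924.40.
#2 ($491): deductible met; 40% of $491 = $196.40. Cost to owner: $196.40. OOP to date $7,120.80.
#3 ($7,797): deductible met; 40% of $7,797 = $3,118.80. Owner pays $3,118.80; OOP now $10,239.60.
#4 ($8,300): 40% coinsurance on $8,300 = $3,320. Cost to owner: $3,320. OOP to date $13,559.60.

$3,320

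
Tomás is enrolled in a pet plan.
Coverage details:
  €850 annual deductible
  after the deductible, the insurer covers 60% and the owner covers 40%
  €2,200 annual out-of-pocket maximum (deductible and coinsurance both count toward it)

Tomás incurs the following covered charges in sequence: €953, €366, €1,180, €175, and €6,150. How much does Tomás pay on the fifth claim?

€620.40

#1 (€953): deductible takes €850, €103 remains; coinsurance €103 × 40% = €41.20. Owner pays €891.20; OOP now €891.20.
#2 (€366): deductible already satisfied, so owner's share is 40% × €366 = €146.40. Cost to owner: €146.40. OOP to date €1,037.60.
#3 (€1,180): 40% coinsurance on €1,180 = €472. Owner pays €472; OOP now €1,509.60.
#4 (€175): 40% coinsurance on €175 = €70. Owner owes €70 (running OOP €1,579.60).
#5 (€6,150): deductible already satisfied, so owner's share is 40% × €6,150 = €2,460. OOP would hit €4,039.60 > €2,200, so the cap limits the owner to €2,200 − €1,579.60 = €620.40.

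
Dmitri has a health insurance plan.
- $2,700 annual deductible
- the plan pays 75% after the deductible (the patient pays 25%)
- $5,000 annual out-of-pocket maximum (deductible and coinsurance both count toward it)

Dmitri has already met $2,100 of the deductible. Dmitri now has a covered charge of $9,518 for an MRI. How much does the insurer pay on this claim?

$6,688.50

$2,100 of the $2,700 deductible is already met, leaving $600.
That leaves $9,518 − $600 = $8,918 for coinsurance.
25% of $8,918 = $2,229.50 falls to the patient.
That puts the patient's cost at $600 + $2,229.50 = $2,829.50 before any cap.
Total out-of-pocket so far would be $2,100 + $2,829.50 = $4,929.50, below the $5,000 cap — no reduction.
Insurer pays the balance: $9,518 − $2,829.50 = $6,688.50.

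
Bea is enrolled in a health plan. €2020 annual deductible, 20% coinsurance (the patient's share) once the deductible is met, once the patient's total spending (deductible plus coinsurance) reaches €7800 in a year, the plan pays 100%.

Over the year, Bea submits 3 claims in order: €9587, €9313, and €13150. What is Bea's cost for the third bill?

€2404

Claim 1 (€9587): €2020 finishes the deductible; €7567 goes to coinsurance; 20% of €7567 = €1513.40. Cost to patient: €3533.40. OOP to date €3533.40.
Claim 2 (€9313): deductible already satisfied, so patient's share is 20% × €9313 = €1862.60. Patient owes €1862.60 (running OOP €5396).
Claim 3 (€13150): 20% coinsurance on €13150 = €2630. Adding that to €5396 gives €8026, past the €7800 cap; patient pays only €7800 − €5396 = €2404.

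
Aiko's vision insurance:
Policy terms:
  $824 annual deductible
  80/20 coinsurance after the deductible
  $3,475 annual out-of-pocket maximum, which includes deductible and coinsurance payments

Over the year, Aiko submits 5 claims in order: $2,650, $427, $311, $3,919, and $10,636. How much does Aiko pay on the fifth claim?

$1,354.40

Claim 1 ($2,650): deductible takes $824, $1,826 remains; member's 20% is $365.20. Member owes $1,189.20 (running OOP $1,189.20).
Claim 2 ($427): deductible met; 20% of $427 = $85.40. Member pays $85.40; OOP now $1,274.60.
Claim 3 ($311): 20% coinsurance on $311 = $62.20. Member pays $62.20; OOP now $1,336.80.
Claim 4 ($3,919): 20% coinsurance on $3,919 = $783.80. Member owes $783.80 (running OOP $2,120.60).
Claim 5 ($10,636): deductible already satisfied, so member's share is 20% × $10,636 = $2,127.20. That would push OOP to $4,247.80, over the $3,475 cap, so member pays $3,475 − $2,120.60 = $1,354.40.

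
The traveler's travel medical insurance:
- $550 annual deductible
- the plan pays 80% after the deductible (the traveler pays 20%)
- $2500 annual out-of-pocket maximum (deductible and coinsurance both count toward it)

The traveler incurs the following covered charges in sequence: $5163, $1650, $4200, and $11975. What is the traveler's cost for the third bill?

Bill 1, $5163: deductible takes $550, $4613 remains; coinsurance $4613 × 20% = $922.60. Traveler pays $1472.60; OOP now $1472.60.
Bill 2, $1650: deductible already satisfied, so traveler's share is 20% × $1650 = $330. Traveler owes $330 (running OOP $1802.60).
Bill 3, $4200: 20% coinsurance on $4200 = $840. Adding that to $1802.60 gives $2642.60, past the $2500 cap; traveler pays only $2500 − $1802.60 = $697.40.

$697.40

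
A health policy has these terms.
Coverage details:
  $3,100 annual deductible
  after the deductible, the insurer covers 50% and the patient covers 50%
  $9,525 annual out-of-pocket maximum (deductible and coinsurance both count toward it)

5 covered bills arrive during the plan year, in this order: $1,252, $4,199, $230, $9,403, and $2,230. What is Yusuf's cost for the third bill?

#1 ($1,252): fully absorbed by the deductible. Cost to patient: $1,252. OOP to date $1,252.
#2 ($4,199): $1,848 to deductible, leaving $2,351; patient's 50% is $1,175.50. Patient owes $3,023.50 (running OOP $4,275.50).
#3 ($230): deductible met; 50% of $230 = $115. Patient pays $115; OOP now $4,390.50.

$115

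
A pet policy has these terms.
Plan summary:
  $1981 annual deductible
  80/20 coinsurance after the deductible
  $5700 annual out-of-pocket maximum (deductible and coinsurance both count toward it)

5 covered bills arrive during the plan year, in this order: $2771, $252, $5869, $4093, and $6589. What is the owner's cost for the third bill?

#1 ($2771): $1981 finishes the deductible; $790 goes to coinsurance; owner's 20% is $158. Cost to owner: $2139. OOP to date $2139.
#2 ($252): 20% coinsurance on $252 = $50.40. Owner pays $50.40; OOP now $2189.40.
#3 ($5869): deductible met; 20% of $5869 = $1173.80. Owner owes $1173.80 (running OOP $3363.20).

$1173.80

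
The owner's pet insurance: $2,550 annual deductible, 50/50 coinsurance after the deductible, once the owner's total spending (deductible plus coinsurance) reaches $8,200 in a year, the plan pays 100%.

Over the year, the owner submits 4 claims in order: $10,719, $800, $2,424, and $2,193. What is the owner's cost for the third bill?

$1,165.50

Claim 1 — $10,719: $2,550 to deductible, leaving $8,169; 50% of $8,169 = $4,084.50. Owner owes $6,634.50 (running OOP $6,634.50).
Claim 2 — $800: 50% coinsurance on $800 = $400. Cost to owner: $400. OOP to date $7,034.50.
Claim 3 — $2,424: 50% coinsurance on $2,424 = $1,212. That would push OOP to $8,246.50, over the $8,200 cap, so owner pays $8,200 − $7,034.50 = $1,165.50.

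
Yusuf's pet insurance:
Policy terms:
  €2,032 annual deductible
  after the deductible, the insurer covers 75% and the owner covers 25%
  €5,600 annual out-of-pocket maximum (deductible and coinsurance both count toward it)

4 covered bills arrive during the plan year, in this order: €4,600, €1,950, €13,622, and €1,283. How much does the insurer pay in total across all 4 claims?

€15,855

Claim 1 — €4,600: deductible takes €2,032, €2,568 remains; owner's 25% is €642. Owner pays €2,674; OOP now €2,674. Plan pays €4,600 − €2,674 = €1,926.
Claim 2 — €1,950: deductible met; 25% of €1,950 = €487.50. Owner owes €487.50 (running OOP €3,161.50). Plan pays €1,950 − €487.50 = €1,462.50.
Claim 3 — €13,622: deductible already satisfied, so owner's share is 25% × €13,622 = €3,405.50. That would push OOP to €6,567, over the €5,600 cap, so owner pays €5,600 − €3,161.50 = €2,438.50. Insurer: €13,622 − €2,438.50 = €11,183.50.
Claim 4 — €1,283: 25% coinsurance on €1,283 = €320.75. That would push OOP to €5,920.75, over the €5,600 cap, so owner pays €5,600 − €5,600 = €0. Insurer: €1,283 − €0 = €1,283.
Insurer total = bills − owner's total = €21,455 − €5,600 = €15,855.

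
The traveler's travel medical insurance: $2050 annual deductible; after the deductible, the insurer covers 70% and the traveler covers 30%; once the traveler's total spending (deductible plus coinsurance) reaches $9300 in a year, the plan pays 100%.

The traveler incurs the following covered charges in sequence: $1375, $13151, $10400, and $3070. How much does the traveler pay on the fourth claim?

$387.20

Claim 1 — $1375: all of it applies to the deductible. Traveler pays $1375; OOP now $1375.
Claim 2 — $13151: deductible takes $675, $12476 remains; traveler's 30% is $3742.80. Traveler pays $4417.80; OOP now $5792.80.
Claim 3 — $10400: deductible already satisfied, so traveler's share is 30% × $10400 = $3120. Traveler owes $3120 (running OOP $8912.80).
Claim 4 — $3070: deductible already satisfied, so traveler's share is 30% × $3070 = $921. OOP would hit $9833.80 > $9300, so the cap limits the traveler to $9300 − $8912.80 = $387.20.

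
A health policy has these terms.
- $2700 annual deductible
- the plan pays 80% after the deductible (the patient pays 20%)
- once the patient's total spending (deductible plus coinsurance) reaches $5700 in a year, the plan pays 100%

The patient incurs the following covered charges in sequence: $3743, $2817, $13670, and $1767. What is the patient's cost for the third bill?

Claim 1 ($3743): deductible takes $2700, $1043 remains; coinsurance $1043 × 20% = $208.60. Patient owes $2908.60 (running OOP $2908.60).
Claim 2 ($2817): 20% coinsurance on $2817 = $563.40. Patient owes $563.40 (running OOP $3472).
Claim 3 ($13670): deductible met; 20% of $13670 = $2734. That would push OOP to $6206, over the $5700 cap, so patient pays $5700 − $3472 = $2228.

$2228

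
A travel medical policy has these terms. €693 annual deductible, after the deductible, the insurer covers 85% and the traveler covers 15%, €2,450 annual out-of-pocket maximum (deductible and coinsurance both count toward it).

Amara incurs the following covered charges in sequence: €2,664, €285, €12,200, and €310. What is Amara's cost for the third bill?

Bill 1, €2,664: €693 to deductible, leaving €1,971; coinsurance €1,971 × 15% = €295.65. Traveler owes €988.65 (running OOP €988.65).
Bill 2, €285: 15% coinsurance on €285 = €42.75. Cost to traveler: €42.75. OOP to date €1,031.40.
Bill 3, €12,200: deductible met; 15% of €12,200 = €1,830. Adding that to €1,031.40 gives €2,861.40, past the €2,450 cap; traveler pays only €2,450 − €1,031.40 = €1,418.60.

€1,418.60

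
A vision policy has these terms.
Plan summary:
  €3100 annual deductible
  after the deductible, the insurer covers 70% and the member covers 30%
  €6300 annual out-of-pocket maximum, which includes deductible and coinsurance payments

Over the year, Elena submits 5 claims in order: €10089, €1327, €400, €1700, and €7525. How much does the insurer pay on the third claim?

Bill 1, €10089: €3100 finishes the deductible; €6989 goes to coinsurance; 30% of €6989 = €2096.70. Member owes €5196.70 (running OOP €5196.70). Insurer: €10089 − €5196.70 = €4892.30.
Bill 2, €1327: deductible already satisfied, so member's share is 30% × €1327 = €398.10. Member owes €398.10 (running OOP €5594.80). Plan pays €1327 − €398.10 = €928.90.
Bill 3, €400: deductible already satisfied, so member's share is 30% × €400 = €120. Cost to member: €120. OOP to date €5714.80. Plan pays €400 − €120 = €280.

€280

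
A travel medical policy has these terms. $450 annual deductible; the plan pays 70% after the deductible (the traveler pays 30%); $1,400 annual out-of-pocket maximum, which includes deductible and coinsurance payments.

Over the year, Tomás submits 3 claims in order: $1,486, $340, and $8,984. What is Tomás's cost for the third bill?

$537.20

Claim 1 — $1,486: $450 to deductible, leaving $1,036; coinsurance $1,036 × 30% = $310.80. Cost to traveler: $760.80. OOP to date $760.80.
Claim 2 — $340: deductible already satisfied, so traveler's share is 30% × $340 = $102. Traveler pays $102; OOP now $862.80.
Claim 3 — $8,984: deductible already satisfied, so traveler's share is 30% × $8,984 = $2,695.20. OOP would hit $3,558 > $1,400, so the cap limits the traveler to $1,400 − $862.80 = $537.20.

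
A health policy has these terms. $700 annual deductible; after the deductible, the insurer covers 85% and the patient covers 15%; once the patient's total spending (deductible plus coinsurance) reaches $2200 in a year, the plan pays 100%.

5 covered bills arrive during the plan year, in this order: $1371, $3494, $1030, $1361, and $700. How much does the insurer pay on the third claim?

Claim 1 — $1371: deductible takes $700, $671 remains; 15% of $671 = $100.65. Cost to patient: $800.65. OOP to date $800.65. Plan pays $1371 − $800.65 = $570.35.
Claim 2 — $3494: deductible already satisfied, so patient's share is 15% × $3494 = $524.10. Cost to patient: $524.10. OOP to date $1324.75. Insurer: $3494 − $524.10 = $2969.90.
Claim 3 — $1030: deductible already satisfied, so patient's share is 15% × $1030 = $154.50. Patient owes $154.50 (running OOP $1479.25). Insurer: $1030 − $154.50 = $875.50.

$875.50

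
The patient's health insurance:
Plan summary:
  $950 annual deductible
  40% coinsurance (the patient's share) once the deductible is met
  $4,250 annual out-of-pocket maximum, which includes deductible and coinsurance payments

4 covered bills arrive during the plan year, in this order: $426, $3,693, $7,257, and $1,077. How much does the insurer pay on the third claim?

$5,224.60

Claim 1 — $426: all of it applies to the deductible. Patient pays $426; OOP now $426. Plan pays $426 − $426 = $0.
Claim 2 — $3,693: $524 finishes the deductible; $3,169 goes to coinsurance; patient's 40% is $1,267.60. Cost to patient: $1,791.60. OOP to date $2,217.60. Plan pays $3,693 − $1,791.60 = $1,901.40.
Claim 3 — $7,257: deductible already satisfied, so patient's share is 40% × $7,257 = $2,902.80. OOP would hit $5,120.40 > $4,250, so the cap limits the patient to $4,250 − $2,217.60 = $2,032.40. Plan pays $7,257 − $2,032.40 = $5,224.60.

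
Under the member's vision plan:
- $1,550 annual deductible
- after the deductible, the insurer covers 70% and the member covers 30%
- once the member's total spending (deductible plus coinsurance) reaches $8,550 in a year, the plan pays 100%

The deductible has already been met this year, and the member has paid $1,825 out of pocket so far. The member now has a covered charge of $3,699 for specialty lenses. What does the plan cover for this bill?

With the deductible met, the entire $3,699 is subject to coinsurance.
30% of $3,699 = $1,109.70 falls to the member.
Total out-of-pocket so far would be $1,825 + $1,109.70 = $2,934.70, below the $8,550 cap — no reduction.
The insurer covers the remainder: $3,699 − $1,109.70 = $2,589.30.

$2,589.30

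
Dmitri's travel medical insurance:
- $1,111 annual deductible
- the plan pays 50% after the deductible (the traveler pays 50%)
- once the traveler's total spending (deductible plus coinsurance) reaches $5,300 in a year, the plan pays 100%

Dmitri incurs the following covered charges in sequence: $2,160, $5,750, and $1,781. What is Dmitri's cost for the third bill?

Claim 1 — $2,160: $1,111 finishes the deductible; $1,049 goes to coinsurance; 50% of $1,049 = $524.50. Traveler pays $1,635.50; OOP now $1,635.50.
Claim 2 — $5,750: deductible met; 50% of $5,750 = $2,875. Traveler pays $2,875; OOP now $4,510.50.
Claim 3 — $1,781: deductible already satisfied, so traveler's share is 50% × $1,781 = $890.50. That would push OOP to $5,401, over the $5,300 cap, so traveler pays $5,300 − $4,510.50 = $789.50.

$789.50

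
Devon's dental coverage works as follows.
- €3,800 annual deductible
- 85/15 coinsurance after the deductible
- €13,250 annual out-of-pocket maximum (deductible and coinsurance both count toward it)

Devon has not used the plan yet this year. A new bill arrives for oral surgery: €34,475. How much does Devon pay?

Nothing has been paid toward the €3,800 deductible, so the first €3,800 of this charge is applied there.
After the €3,800 deductible portion, €34,475 − €3,800 = €30,675 is subject to coinsurance.
Coinsurance: €30,675 × 15% = €4,601.25.
Patient responsibility before any cap: €3,800 + €4,601.25 = €8,401.25.
Year-to-date out-of-pocket becomes €0 + €8,401.25 = €8,401.25, still under the €13,250 maximum, so no cap applies.

€8,401.25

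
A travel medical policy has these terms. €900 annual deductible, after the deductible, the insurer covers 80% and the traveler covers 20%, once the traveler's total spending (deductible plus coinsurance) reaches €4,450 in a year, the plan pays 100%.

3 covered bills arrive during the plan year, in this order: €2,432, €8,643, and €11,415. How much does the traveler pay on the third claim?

€1,515

Claim 1 (€2,432): €900 to deductible, leaving €1,532; traveler's 20% is €306.40. Traveler pays €1,206.40; OOP now €1,206.40.
Claim 2 (€8,643): deductible already satisfied, so traveler's share is 20% × €8,643 = €1,728.60. Traveler owes €1,728.60 (running OOP €2,935).
Claim 3 (€11,415): deductible met; 20% of €11,415 = €2,283. Adding that to €2,935 gives €5,218, past the €4,450 cap; traveler pays only €4,450 − €2,935 = €1,515.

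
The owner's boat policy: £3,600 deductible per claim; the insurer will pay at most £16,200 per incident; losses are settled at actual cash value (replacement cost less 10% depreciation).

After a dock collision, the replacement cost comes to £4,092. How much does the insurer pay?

Actual cash value after 10% depreciation: £4,092 × 90% = £3,682.80.
Subtract the deductible: £3,682.80 − £3,600 = £82.80.
That's under the £16,200 cap, so the insurer reimburses the full £82.80.

£82.80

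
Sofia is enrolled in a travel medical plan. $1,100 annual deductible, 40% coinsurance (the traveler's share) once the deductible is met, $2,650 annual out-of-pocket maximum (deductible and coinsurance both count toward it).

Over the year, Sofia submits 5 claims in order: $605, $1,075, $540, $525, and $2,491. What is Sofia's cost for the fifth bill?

$892

#1 ($605): fully absorbed by the deductible. Cost to traveler: $605. OOP to date $605.
#2 ($1,075): $495 finishes the deductible; $580 goes to coinsurance; coinsurance $580 × 40% = $232. Traveler owes $727 (running OOP $1,332).
#3 ($540): 40% coinsurance on $540 = $216. Cost to traveler: $216. OOP to date $1,548.
#4 ($525): deductible already satisfied, so traveler's share is 40% × $525 = $210. Traveler owes $210 (running OOP $1,758).
#5 ($2,491): 40% coinsurance on $2,491 = $996.40. OOP would hit $2,754.40 > $2,650, so the cap limits the traveler to $2,650 − $1,758 = $892.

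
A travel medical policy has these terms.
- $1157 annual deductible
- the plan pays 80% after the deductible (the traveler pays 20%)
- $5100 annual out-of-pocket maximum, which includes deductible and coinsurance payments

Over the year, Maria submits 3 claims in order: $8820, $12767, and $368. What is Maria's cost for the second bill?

$2410.40

Claim 1 — $8820: $1157 to deductible, leaving $7663; coinsurance $7663 × 20% = $1532.60. Traveler pays $2689.60; OOP now $2689.60.
Claim 2 — $12767: 20% coinsurance on $12767 = $2553.40. Adding that to $2689.60 gives $5243, past the $5100 cap; traveler pays only $5100 − $2689.60 = $2410.40.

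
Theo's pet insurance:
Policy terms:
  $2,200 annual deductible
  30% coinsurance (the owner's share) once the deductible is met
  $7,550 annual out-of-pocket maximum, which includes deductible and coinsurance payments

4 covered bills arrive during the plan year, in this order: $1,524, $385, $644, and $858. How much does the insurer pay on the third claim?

$247.10

#1 ($1,524): entire amount goes to the deductible. Cost to owner: $1,524. OOP to date $1,524. Plan pays $1,524 − $1,524 = $0.
#2 ($385): all of it applies to the deductible. Cost to owner: $385. OOP to date $1,909. Insurer: $385 − $385 = $0.
#3 ($644): $291 to deductible, leaving $353; 30% of $353 = $105.90. Owner owes $396.90 (running OOP $2,305.90). Insurer: $644 − $396.90 = $247.10.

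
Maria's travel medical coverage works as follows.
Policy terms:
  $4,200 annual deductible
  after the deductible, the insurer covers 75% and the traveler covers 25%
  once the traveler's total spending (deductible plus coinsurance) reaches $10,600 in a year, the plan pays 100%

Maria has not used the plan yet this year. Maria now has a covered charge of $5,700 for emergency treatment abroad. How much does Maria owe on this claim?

Deductible not yet touched, so the first $4,200 of the bill goes to the deductible.
The remaining $1,500 (= $5,700 − $4,200) moves to coinsurance.
25% of $1,500 = $375 falls to the traveler.
That puts the traveler's cost at $4,200 + $375 = $4,575 before any cap.
Cumulative spending $0 + $4,575 = $4,575 stays under the $10,600 maximum.

$4,575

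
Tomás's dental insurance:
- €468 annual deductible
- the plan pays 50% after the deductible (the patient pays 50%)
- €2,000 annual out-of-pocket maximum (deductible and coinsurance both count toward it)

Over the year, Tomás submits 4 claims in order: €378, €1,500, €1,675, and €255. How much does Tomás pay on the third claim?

€827

Claim 1 (€378): entire amount goes to the deductible. Cost to patient: €378. OOP to date €378.
Claim 2 (€1,500): deductible takes €90, €1,410 remains; patient's 50% is €705. Cost to patient: €795. OOP to date €1,173.
Claim 3 (€1,675): deductible met; 50% of €1,675 = €837.50. OOP would hit €2,010.50 > €2,000, so the cap limits the patient to €2,000 − €1,173 = €827.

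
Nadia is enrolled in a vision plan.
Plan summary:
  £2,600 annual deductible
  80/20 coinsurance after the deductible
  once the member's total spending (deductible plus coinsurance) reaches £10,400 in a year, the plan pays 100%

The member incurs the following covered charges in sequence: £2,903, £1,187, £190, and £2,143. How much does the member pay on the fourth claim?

£428.60

Claim 1 — £2,903: deductible takes £2,600, £303 remains; coinsurance £303 × 20% = £60.60. Member pays £2,660.60; OOP now £2,660.60.
Claim 2 — £1,187: 20% coinsurance on £1,187 = £237.40. Member pays £237.40; OOP now £2,898.
Claim 3 — £190: deductible already satisfied, so member's share is 20% × £190 = £38. Member pays £38; OOP now £2,936.
Claim 4 — £2,143: deductible already satisfied, so member's share is 20% × £2,143 = £428.60. Member pays £428.60; OOP now £3,364.60.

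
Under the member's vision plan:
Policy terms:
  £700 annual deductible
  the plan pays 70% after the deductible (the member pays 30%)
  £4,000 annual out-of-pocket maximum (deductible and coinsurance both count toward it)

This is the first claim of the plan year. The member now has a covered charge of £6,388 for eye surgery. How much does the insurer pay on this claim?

Nothing has been paid toward the £700 deductible, so the first £700 of this charge is applied there.
The remaining £5,688 (= £6,388 − £700) moves to coinsurance.
Member's 30% share of £5,688 is £1,706.40.
That puts the member's cost at £700 + £1,706.40 = £2,406.40 before any cap.
Cumulative spending £0 + £2,406.40 = £2,406.40 stays under the £4,000 maximum.
The plan picks up £6,388 − £2,406.40 = £3,981.60.

£3,981.60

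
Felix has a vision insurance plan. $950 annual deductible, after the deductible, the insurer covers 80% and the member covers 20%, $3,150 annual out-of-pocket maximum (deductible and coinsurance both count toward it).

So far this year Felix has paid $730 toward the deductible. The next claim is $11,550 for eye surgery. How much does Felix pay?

Deductible still to meet: $950 − $730 = $220.
That leaves $11,550 − $220 = $11,330 for coinsurance.
Member's 20% share of $11,330 is $2,266.
So the member owes $220 + $2,266 = $2,486 before any cap.
Adding $2,486 to the $730 already spent would give $3,216, which exceeds the $3,150 cap; the member pays just $3,150 − $730 = $2,420.

$2,420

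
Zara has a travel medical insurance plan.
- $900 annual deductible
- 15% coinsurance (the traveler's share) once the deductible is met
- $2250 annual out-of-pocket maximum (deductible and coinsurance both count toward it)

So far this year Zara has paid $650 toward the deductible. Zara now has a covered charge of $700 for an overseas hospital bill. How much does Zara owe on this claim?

$317.50

Remaining deductible: $900 − $650 = $250.
The remaining $450 (= $700 − $250) moves to coinsurance.
Traveler's 15% share of $450 is $67.50.
Traveler responsibility before any cap: $250 + $67.50 = $317.50.
Cumulative spending $650 + $317.50 = $967.50 stays under the $2250 maximum.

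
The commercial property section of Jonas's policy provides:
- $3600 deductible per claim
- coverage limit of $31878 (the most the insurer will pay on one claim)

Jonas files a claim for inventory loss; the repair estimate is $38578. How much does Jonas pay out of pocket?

Subtract the deductible: $38578 − $3600 = $34978.
$34978 exceeds the $31878 limit, so the insurer pays the limit: $31878.
The business bears the rest of the original loss: $38578 − $31878 = $6700.

$6700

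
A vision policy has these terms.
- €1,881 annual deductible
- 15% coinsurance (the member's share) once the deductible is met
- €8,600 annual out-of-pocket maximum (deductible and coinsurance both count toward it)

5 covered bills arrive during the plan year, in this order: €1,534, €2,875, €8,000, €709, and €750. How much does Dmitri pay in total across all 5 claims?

€3,679.05

#1 (€1,534): all of it applies to the deductible. Member pays €1,534; OOP now €1,534.
#2 (€2,875): €347 to deductible, leaving €2,528; 15% of €2,528 = €379.20. Cost to member: €726.20. OOP to date €2,260.20.
#3 (€8,000): 15% coinsurance on €8,000 = €1,200. Member owes €1,200 (running OOP €3,460.20).
#4 (€709): 15% coinsurance on €709 = €106.35. Member pays €106.35; OOP now €3,566.55.
#5 (€750): deductible already satisfied, so member's share is 15% × €750 = €112.50. Cost to member: €112.50. OOP to date €3,679.05.
Summing the member's payments: €1,534 + €726.20 + €1,200 + €106.35 + €112.50 = €3,679.05.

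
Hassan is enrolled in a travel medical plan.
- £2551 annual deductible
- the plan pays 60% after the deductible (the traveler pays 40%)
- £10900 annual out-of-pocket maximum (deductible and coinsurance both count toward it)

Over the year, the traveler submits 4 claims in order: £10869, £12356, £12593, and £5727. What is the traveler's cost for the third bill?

Claim 1 (£10869): deductible takes £2551, £8318 remains; coinsurance £8318 × 40% = £3327.20. Traveler pays £5878.20; OOP now £5878.20.
Claim 2 (£12356): 40% coinsurance on £12356 = £4942.40. Traveler pays £4942.40; OOP now £10820.60.
Claim 3 (£12593): 40% coinsurance on £12593 = £5037.20. OOP would hit £15857.80 > £10900, so the cap limits the traveler to £10900 − £10820.60 = £79.40.

£79.40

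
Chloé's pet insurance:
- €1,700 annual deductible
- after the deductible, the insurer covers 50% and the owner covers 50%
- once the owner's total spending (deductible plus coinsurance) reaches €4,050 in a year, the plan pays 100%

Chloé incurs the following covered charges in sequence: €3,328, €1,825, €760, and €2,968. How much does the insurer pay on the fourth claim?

€2,724.50

#1 (€3,328): €1,700 to deductible, leaving €1,628; coinsurance €1,628 × 50% = €814. Cost to owner: €2,514. OOP to date €2,514. Insurer: €3,328 − €2,514 = €814.
#2 (€1,825): 50% coinsurance on €1,825 = €912.50. Cost to owner: €912.50. OOP to date €3,426.50. Insurer: €1,825 − €912.50 = €912.50.
#3 (€760): deductible already satisfied, so owner's share is 50% × €760 = €380. Cost to owner: €380. OOP to date €3,806.50. Insurer: €760 − €380 = €380.
#4 (€2,968): 50% coinsurance on €2,968 = €1,484. Adding that to €3,806.50 gives €5,290.50, past the €4,050 cap; owner pays only €4,050 − €3,806.50 = €243.50. Plan pays €2,968 − €243.50 = €2,724.50.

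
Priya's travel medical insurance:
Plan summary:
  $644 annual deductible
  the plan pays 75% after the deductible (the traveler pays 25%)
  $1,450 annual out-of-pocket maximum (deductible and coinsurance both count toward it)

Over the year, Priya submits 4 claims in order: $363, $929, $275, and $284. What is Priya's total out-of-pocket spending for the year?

#1 ($363): all of it applies to the deductible. Traveler pays $363; OOP now $363.
#2 ($929): $281 to deductible, leaving $648; traveler's 25% is $162. Traveler owes $443 (running OOP $806).
#3 ($275): deductible met; 25% of $275 = $68.75. Traveler pays $68.75; OOP now $874.75.
#4 ($284): deductible met; 25% of $284 = $71. Traveler owes $71 (running OOP $945.75).
Total paid by the traveler: $363 + $443 + $68.75 + $71 = $945.75.

$945.75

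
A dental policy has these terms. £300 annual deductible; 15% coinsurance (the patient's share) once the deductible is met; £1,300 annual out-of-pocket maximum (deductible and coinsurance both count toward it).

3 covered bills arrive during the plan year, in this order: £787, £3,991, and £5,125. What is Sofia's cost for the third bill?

£328.30

Claim 1 — £787: deductible takes £300, £487 remains; patient's 15% is £73.05. Patient owes £373.05 (running OOP £373.05).
Claim 2 — £3,991: deductible met; 15% of £3,991 = £598.65. Cost to patient: £598.65. OOP to date £971.70.
Claim 3 — £5,125: deductible already satisfied, so patient's share is 15% × £5,125 = £768.75. Adding that to £971.70 gives £1,740.45, past the £1,300 cap; patient pays only £1,300 − £971.70 = £328.30.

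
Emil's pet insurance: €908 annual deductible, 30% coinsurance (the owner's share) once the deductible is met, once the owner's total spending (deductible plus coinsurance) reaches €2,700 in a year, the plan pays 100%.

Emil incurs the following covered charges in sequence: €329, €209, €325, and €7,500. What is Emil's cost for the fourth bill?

€1,837

Claim 1 — €329: all of it applies to the deductible. Cost to owner: €329. OOP to date €329.
Claim 2 — €209: all of it applies to the deductible. Owner pays €209; OOP now €538.
Claim 3 — €325: all of it applies to the deductible. Owner owes €325 (running OOP €863).
Claim 4 — €7,500: €45 finishes the deductible; €7,455 goes to coinsurance; 30% of €7,455 = €2,236.50. Together that's €45 + €2,236.50 = €2,281.50. Adding that to €863 gives €3,144.50, past the €2,700 cap; owner pays only €2,700 − €863 = €1,837.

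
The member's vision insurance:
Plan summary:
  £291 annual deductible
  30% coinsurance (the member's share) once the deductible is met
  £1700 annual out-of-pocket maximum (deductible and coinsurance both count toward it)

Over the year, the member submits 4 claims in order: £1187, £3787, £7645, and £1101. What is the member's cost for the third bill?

£4.10

#1 (£1187): £291 finishes the deductible; £896 goes to coinsurance; 30% of £896 = £268.80. Cost to member: £559.80. OOP to date £559.80.
#2 (£3787): 30% coinsurance on £3787 = £1136.10. Cost to member: £1136.10. OOP to date £1695.90.
#3 (£7645): deductible met; 30% of £7645 = £2293.50. That would push OOP to £3989.40, over the £1700 cap, so member pays £1700 − £1695.90 = £4.10.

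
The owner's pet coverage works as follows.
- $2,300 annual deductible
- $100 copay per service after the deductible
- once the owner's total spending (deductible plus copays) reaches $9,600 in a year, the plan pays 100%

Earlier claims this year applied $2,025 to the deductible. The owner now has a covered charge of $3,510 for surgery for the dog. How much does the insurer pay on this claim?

$2,025 of the $2,300 deductible is already met, leaving $275.
That leaves $3,510 − $275 = $3,235 for the copay.
Copay on this service: $100.
So the owner owes $275 + $100 = $375 before any cap.
Year-to-date out-of-pocket becomes $2,025 + $375 = $2,400, still under the $9,600 maximum, so no cap applies.
The plan picks up $3,510 − $375 = $3,135.

$3,135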